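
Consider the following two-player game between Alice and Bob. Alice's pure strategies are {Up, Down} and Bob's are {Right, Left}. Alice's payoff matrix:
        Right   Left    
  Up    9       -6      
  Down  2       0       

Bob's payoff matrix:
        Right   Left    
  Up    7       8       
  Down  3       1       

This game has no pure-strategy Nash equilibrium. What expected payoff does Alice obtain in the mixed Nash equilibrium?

Alice's indifference between Up and Down determines Bob's mixing probability q:
  Alice's payoff to Up: q·9 + (1−q)·(-6) = 15q - 6
  Alice's payoff to Down: q·2 + (1−q)·0 = 2q
  15q - 6 = 2q  ⇒  13q = 6  ⇒  q = 6/13.
At equilibrium Alice is indifferent across rows, so Alice's payoff equals the payoff from Up: (6/13)·9 + (7/13)·(-6) = 12/13.

12/13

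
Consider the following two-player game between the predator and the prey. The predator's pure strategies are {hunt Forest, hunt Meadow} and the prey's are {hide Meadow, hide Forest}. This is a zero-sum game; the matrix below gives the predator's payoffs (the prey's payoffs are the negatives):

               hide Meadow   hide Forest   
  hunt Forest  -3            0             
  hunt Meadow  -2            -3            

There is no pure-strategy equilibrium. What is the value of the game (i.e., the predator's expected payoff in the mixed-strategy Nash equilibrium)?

For the predator to be willing to mix, the predator must be indifferent between hunt Forest and hunt Meadow, which pins down the prey's mix.
  the predator's expected payoff from hunt Forest: q·(-3) + (1−q)·0 = -3q
  the predator's expected payoff from hunt Meadow: q·(-2) + (1−q)·(-3) = q - 3
  -3q = q - 3  ⇒  -4q = -3  ⇒  q = 3/4.
The value is the predator's expected payoff against this mix (using hunt Forest): (3/4)·(-3) + (1/4)·0 = -9/4.

v = -9/4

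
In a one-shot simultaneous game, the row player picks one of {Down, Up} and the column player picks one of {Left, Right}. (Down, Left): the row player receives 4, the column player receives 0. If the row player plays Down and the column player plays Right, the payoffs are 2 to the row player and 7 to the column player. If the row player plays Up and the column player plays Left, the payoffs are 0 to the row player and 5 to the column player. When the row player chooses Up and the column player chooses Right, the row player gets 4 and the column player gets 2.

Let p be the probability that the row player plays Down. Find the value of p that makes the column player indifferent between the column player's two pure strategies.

p = 3/10

For the column player to be willing to mix, the column player must be indifferent between Left and Right, which pins down the row player's mix.
  the column player's payoff from Left: p·0 + (1−p)·5 = -5p + 5
  the column player's payoff from Right: p·7 + (1−p)·2 = 5p + 2
  -5p + 5 = 5p + 2  ⇒  -10p = -3  ⇒  p = 3/10.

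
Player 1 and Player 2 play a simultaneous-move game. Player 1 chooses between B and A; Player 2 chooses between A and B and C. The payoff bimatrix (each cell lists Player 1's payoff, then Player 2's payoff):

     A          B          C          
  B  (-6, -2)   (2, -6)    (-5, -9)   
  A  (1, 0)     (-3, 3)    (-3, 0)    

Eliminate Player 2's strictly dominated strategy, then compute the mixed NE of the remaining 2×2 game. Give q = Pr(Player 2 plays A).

q = 5/12

Player 2's strategy C is strictly dominated by B: -6 > -9 and 3 > 0. Eliminate C.
Player 1's indifference between B and A determines Player 2's mixing probability q:
  Player 1's payoff from B: q·(-6) + (1−q)·2 = -8q + 2
  Player 1's payoff from A: q·1 + (1−q)·(-3) = 4q - 3
  -8q + 2 = 4q - 3  ⇒  -12q = -5  ⇒  q = 5/12.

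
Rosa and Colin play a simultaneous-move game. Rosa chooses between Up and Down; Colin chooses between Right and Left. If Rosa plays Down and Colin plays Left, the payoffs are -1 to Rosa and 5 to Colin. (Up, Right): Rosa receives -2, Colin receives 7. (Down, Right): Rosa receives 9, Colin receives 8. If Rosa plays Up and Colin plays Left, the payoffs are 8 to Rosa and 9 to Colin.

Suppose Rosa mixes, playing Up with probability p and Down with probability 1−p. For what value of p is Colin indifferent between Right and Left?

In a mixed equilibrium Colin is indifferent between Right and Left; this condition fixes p.
  Colin's payoff from Right: p·7 + (1−p)·8 = -p + 8
  Colin's payoff from Left: p·9 + (1−p)·5 = 4p + 5
  -p + 8 = 4p + 5  ⇒  -5p = -3  ⇒  p = 3/5.

p = 3/5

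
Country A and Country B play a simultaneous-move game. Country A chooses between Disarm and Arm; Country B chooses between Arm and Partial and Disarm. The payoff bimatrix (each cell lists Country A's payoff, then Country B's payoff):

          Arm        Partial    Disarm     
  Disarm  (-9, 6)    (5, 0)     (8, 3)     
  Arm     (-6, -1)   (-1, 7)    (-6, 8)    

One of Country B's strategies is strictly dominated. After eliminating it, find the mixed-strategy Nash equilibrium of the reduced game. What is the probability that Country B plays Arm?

Country B's strategy Partial is strictly dominated by Disarm: 3 > 0 and 8 > 7. Eliminate Partial.
Set Country A's expected payoff from Disarm equal to that from Arm:
  Country A's expected payoff from Disarm: q·(-9) + (1−q)·8 = -17q + 8
  Country A's expected payoff from Arm: q·(-6) + (1−q)·(-6) = -6
  -17q + 8 = -6  ⇒  -17q = -14  ⇒  q = 14/17.

q = 14/17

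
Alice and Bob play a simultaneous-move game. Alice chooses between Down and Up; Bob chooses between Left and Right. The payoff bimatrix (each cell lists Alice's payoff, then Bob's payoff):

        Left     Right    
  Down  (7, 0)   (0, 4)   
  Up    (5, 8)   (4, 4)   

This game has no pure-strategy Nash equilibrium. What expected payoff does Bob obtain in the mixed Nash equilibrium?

For Bob to be willing to mix, Bob must be indifferent between Left and Right, which pins down Alice's mix.
  Bob's expected payoff from Left: p·0 + (1−p)·8 = -8p + 8
  Bob's expected payoff from Right: p·4 + (1−p)·4 = 4
  -8p + 8 = 4  ⇒  -8p = -4  ⇒  p = 1/2.
At equilibrium Bob is indifferent across columns, so Bob's payoff equals the payoff from Left: (1/2)·0 + (1/2)·8 = 4.

4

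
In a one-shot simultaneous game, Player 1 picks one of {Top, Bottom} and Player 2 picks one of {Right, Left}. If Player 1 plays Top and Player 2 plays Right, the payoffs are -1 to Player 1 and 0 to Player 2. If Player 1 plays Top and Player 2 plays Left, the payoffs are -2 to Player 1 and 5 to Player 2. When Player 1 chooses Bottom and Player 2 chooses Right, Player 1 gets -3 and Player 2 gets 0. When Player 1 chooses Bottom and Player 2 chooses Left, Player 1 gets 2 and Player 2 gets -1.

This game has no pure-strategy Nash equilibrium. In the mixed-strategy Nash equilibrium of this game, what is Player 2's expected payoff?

Set Player 2's expected payoff from Right equal to that from Left:
  Player 2's payoff from Right: p·0 + (1−p)·0 = 0
  Player 2's payoff from Left: p·5 + (1−p)·(-1) = 6p - 1
  0 = 6p - 1  ⇒  -6p = -1  ⇒  p = 1/6.
At equilibrium Player 2 is indifferent across columns, so Player 2's payoff equals the payoff from Right: (1/6)·0 + (5/6)·0 = 0.

0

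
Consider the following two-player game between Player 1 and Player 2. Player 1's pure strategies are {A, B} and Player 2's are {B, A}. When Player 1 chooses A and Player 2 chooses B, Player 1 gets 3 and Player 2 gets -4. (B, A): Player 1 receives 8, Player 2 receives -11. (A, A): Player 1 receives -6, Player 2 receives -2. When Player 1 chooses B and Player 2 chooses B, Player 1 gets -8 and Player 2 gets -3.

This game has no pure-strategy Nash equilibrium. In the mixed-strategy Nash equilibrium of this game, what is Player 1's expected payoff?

For Player 1 to be willing to mix, Player 1 must be indifferent between A and B, which pins down Player 2's mix.
  Player 1's payoff to A: q·3 + (1−q)·(-6) = 9q - 6
  Player 1's payoff to B: q·(-8) + (1−q)·8 = -16q + 8
  9q - 6 = -16q + 8  ⇒  25q = 14  ⇒  q = 14/25.
At equilibrium Player 1 is indifferent across rows, so Player 1's payoff equals the payoff from A: (14/25)·3 + (11/25)·(-6) = -24/25.

-24/25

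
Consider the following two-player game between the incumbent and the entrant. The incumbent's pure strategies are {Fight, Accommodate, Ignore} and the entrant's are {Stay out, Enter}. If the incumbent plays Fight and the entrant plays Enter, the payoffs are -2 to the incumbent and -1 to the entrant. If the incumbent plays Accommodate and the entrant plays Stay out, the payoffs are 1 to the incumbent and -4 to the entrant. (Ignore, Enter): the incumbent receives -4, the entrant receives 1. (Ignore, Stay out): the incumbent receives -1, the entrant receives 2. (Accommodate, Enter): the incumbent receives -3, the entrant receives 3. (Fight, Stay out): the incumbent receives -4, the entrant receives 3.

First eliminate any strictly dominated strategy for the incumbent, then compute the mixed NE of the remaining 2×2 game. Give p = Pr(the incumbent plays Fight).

p = 7/11

The incumbent's strategy Ignore is strictly dominated by Accommodate: 1 > -1 and -3 > -4. Eliminate Ignore.
The incumbent's mix must leave the entrant indifferent between Stay out and Enter.
  the entrant's expected payoff from Stay out: p·3 + (1−p)·(-4) = 7p - 4
  the entrant's expected payoff from Enter: p·(-1) + (1−p)·3 = -4p + 3
  7p - 4 = -4p + 3  ⇒  11p = 7  ⇒  p = 7/11.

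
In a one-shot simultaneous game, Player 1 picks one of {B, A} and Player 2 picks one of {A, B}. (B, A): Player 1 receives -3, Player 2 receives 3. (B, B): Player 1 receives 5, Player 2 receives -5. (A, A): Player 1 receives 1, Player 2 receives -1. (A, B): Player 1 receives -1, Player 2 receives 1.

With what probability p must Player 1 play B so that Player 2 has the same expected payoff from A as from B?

p = 1/5

For Player 2 to be willing to mix, Player 2 must be indifferent between A and B, which pins down Player 1's mix.
  Player 2's payoff to A: p·3 + (1−p)·(-1) = 4p - 1
  Player 2's payoff to B: p·(-5) + (1−p)·1 = -6p + 1
  4p - 1 = -6p + 1  ⇒  10p = 2  ⇒  p = 1/5.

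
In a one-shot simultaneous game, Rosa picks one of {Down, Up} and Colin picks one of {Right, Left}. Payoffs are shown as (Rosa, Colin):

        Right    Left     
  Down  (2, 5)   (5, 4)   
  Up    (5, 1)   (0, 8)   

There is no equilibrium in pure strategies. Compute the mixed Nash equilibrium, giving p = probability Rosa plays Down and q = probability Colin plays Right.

p = 7/8, q = 5/8

Colin's indifference between Right and Left determines Rosa's mixing probability p:
  Colin's expected payoff from Right: p·5 + (1−p)·1 = 4p + 1
  Colin's expected payoff from Left: p·4 + (1−p)·8 = -4p + 8
  4p + 1 = -4p + 8  ⇒  8p = 7  ⇒  p = 7/8.
Set Rosa's expected payoff from Down equal to that from Up:
  Rosa's payoff from Down: q·2 + (1−q)·5 = -3q + 5
  Rosa's payoff from Up: q·5 + (1−q)·0 = 5q
  -3q + 5 = 5q  ⇒  -8q = -5  ⇒  q = 5/8.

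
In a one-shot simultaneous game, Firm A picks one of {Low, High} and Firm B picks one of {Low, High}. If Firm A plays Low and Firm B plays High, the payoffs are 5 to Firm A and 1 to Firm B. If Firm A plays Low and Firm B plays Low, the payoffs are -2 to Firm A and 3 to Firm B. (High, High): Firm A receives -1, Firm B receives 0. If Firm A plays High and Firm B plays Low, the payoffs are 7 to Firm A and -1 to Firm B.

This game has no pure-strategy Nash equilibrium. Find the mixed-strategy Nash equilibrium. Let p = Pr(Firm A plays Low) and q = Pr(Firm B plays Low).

p = 1/3, q = 2/5

For Firm B to be willing to mix, Firm B must be indifferent between Low and High, which pins down Firm A's mix.
  Firm B's payoff to Low: p·3 + (1−p)·(-1) = 4p - 1
  Firm B's payoff to High: p·1 + (1−p)·0 = p
  4p - 1 = p  ⇒  3p = 1  ⇒  p = 1/3.
In a mixed equilibrium Firm A is indifferent between Low and High; this condition fixes q.
  Firm A's expected payoff from Low: q·(-2) + (1−q)·5 = -7q + 5
  Firm A's expected payoff from High: q·7 + (1−q)·(-1) = 8q - 1
  -7q + 5 = 8q - 1  ⇒  -15q = -6  ⇒  q = 2/5.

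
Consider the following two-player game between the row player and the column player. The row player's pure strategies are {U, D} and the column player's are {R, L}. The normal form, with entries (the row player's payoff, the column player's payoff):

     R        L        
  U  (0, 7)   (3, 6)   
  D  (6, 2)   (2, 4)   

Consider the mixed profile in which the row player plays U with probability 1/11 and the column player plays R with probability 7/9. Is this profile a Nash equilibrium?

Given the row player's mix p = 1/11, the column player's payoff from R is 27/11 but from L is 46/11. The column player strictly prefers L, so the column player would not mix.
So the proposed profile is not a Nash equilibrium.

No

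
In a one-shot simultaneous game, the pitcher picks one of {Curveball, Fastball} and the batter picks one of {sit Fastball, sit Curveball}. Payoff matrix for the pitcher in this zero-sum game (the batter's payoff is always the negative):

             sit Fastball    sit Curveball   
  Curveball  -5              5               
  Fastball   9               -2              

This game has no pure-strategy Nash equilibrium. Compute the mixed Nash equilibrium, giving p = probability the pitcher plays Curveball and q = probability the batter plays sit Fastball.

Set the batter's expected payoff from sit Fastball equal to that from sit Curveball:
  the batter's expected payoff from sit Fastball: p·5 + (1−p)·(-9) = 14p - 9
  the batter's expected payoff from sit Curveball: p·(-5) + (1−p)·2 = -7p + 2
  14p - 9 = -7p + 2  ⇒  21p = 11  ⇒  p = 11/21.
The batter's mix must leave the pitcher indifferent between Curveball and Fastball.
  the pitcher's payoff from Curveball: q·(-5) + (1−q)·5 = -10q + 5
  the pitcher's payoff from Fastball: q·9 + (1−q)·(-2) = 11q - 2
  -10q + 5 = 11q - 2  ⇒  -21q = -7  ⇒  q = 1/3.

p = 11/21, q = 1/3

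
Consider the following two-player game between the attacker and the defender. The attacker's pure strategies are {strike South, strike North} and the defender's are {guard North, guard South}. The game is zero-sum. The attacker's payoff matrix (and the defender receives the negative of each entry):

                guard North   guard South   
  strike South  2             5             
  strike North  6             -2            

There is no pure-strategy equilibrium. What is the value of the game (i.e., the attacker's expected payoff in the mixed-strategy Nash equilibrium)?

For the attacker to be willing to mix, the attacker must be indifferent between strike South and strike North, which pins down the defender's mix.
  the attacker's payoff to strike South: q·2 + (1−q)·5 = -3q + 5
  the attacker's payoff to strike North: q·6 + (1−q)·(-2) = 8q - 2
  -3q + 5 = 8q - 2  ⇒  -11q = -7  ⇒  q = 7/11.
The value is the attacker's expected payoff against this mix (using strike South): (7/11)·2 + (4/11)·5 = 34/11.

v = 34/11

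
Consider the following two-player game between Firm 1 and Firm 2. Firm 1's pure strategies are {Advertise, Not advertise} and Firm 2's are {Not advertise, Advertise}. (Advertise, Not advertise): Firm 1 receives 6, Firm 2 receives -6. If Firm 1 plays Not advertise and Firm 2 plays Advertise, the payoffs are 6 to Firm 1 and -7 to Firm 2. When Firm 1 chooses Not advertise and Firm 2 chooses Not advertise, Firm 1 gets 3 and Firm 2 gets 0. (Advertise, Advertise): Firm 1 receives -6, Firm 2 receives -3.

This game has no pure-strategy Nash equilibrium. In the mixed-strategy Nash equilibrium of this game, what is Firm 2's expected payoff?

In a mixed equilibrium Firm 2 is indifferent between Not advertise and Advertise; this condition fixes p.
  Firm 2's payoff from Not advertise: p·(-6) + (1−p)·0 = -6p
  Firm 2's payoff from Advertise: p·(-3) + (1−p)·(-7) = 4p - 7
  -6p = 4p - 7  ⇒  -10p = -7  ⇒  p = 7/10.
At equilibrium Firm 2 is indifferent across columns, so Firm 2's payoff equals the payoff from Not advertise: (7/10)·(-6) + (3/10)·0 = -21/5.

-21/5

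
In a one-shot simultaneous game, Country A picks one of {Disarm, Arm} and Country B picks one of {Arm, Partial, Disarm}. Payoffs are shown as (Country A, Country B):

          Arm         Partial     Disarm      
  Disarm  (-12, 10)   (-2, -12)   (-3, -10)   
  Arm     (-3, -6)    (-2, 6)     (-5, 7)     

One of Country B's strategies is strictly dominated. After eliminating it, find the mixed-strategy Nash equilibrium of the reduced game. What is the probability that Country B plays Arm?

Country B's strategy Partial is strictly dominated by Disarm: -10 > -12 and 7 > 6. Eliminate Partial.
Country B's mix must leave Country A indifferent between Disarm and Arm.
  Country A's expected payoff from Disarm: q·(-12) + (1−q)·(-3) = -9q - 3
  Country A's expected payoff from Arm: q·(-3) + (1−q)·(-5) = 2q - 5
  -9q - 3 = 2q - 5  ⇒  -11q = -2  ⇒  q = 2/11.

q = 2/11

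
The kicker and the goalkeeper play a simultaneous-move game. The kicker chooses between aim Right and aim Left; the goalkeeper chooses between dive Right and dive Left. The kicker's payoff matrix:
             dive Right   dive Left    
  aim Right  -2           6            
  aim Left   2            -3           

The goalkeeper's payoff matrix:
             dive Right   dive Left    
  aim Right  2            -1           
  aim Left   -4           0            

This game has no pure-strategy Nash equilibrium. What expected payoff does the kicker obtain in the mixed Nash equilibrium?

6/13

For the kicker to be willing to mix, the kicker must be indifferent between aim Right and aim Left, which pins down the goalkeeper's mix.
  the kicker's expected payoff from aim Right: q·(-2) + (1−q)·6 = -8q + 6
  the kicker's expected payoff from aim Left: q·2 + (1−q)·(-3) = 5q - 3
  -8q + 6 = 5q - 3  ⇒  -13q = -9  ⇒  q = 9/13.
At equilibrium the kicker is indifferent across rows, so the kicker's payoff equals the payoff from aim Right: (9/13)·(-2) + (4/13)·6 = 6/13.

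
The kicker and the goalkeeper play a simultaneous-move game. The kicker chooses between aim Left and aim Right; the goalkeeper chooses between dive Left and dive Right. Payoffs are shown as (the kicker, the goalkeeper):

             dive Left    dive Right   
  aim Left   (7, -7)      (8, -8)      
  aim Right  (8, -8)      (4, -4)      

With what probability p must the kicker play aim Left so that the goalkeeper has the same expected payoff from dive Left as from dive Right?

p = 4/5

The goalkeeper's indifference between dive Left and dive Right determines the kicker's mixing probability p:
  the goalkeeper's expected payoff from dive Left: p·(-7) + (1−p)·(-8) = p - 8
  the goalkeeper's expected payoff from dive Right: p·(-8) + (1−p)·(-4) = -4p - 4
  p - 8 = -4p - 4  ⇒  5p = 4  ⇒  p = 4/5.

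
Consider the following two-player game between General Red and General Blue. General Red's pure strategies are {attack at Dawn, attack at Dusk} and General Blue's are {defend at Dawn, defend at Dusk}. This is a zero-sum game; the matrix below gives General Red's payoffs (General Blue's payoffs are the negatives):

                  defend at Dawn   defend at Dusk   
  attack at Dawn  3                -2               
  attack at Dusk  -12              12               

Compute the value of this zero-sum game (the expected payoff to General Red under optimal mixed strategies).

For General Red to be willing to mix, General Red must be indifferent between attack at Dawn and attack at Dusk, which pins down General Blue's mix.
  General Red's payoff from attack at Dawn: q·3 + (1−q)·(-2) = 5q - 2
  General Red's payoff from attack at Dusk: q·(-12) + (1−q)·12 = -24q + 12
  5q - 2 = -24q + 12  ⇒  29q = 14  ⇒  q = 14/29.
The value is General Red's expected payoff against this mix (using attack at Dawn): (14/29)·3 + (15/29)·(-2) = 12/29.

v = 12/29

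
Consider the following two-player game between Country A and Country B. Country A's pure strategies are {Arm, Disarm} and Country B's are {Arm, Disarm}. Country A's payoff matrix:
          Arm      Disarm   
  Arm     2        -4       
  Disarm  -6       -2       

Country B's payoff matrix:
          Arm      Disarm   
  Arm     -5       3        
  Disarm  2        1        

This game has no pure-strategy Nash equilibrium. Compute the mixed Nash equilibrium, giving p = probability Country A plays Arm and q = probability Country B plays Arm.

Country B's indifference between Arm and Disarm determines Country A's mixing probability p:
  Country B's payoff to Arm: p·(-5) + (1−p)·2 = -7p + 2
  Country B's payoff to Disarm: p·3 + (1−p)·1 = 2p + 1
  -7p + 2 = 2p + 1  ⇒  -9p = -1  ⇒  p = 1/9.
Set Country A's expected payoff from Arm equal to that from Disarm:
  Country A's payoff from Arm: q·2 + (1−q)·(-4) = 6q - 4
  Country A's payoff from Disarm: q·(-6) + (1−q)·(-2) = -4q - 2
  6q - 4 = -4q - 2  ⇒  10q = 2  ⇒  q = 1/5.

p = 1/9, q = 1/5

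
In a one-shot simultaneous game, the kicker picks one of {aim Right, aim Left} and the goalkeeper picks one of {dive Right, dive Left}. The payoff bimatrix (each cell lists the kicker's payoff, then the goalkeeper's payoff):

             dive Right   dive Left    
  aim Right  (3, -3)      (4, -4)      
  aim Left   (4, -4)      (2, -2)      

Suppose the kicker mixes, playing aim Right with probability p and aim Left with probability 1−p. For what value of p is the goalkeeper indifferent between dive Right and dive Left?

p = 2/3

In a mixed equilibrium the goalkeeper is indifferent between dive Right and dive Left; this condition fixes p.
  the goalkeeper's expected payoff from dive Right: p·(-3) + (1−p)·(-4) = p - 4
  the goalkeeper's expected payoff from dive Left: p·(-4) + (1−p)·(-2) = -2p - 2
  p - 4 = -2p - 2  ⇒  3p = 2  ⇒  p = 2/3.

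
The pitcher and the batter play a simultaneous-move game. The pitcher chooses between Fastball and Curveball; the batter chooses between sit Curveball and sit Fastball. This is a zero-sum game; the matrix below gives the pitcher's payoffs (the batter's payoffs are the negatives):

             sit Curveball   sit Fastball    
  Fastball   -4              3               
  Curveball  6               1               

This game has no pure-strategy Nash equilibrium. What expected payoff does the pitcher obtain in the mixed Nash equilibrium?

11/6

In a mixed equilibrium the pitcher is indifferent between Fastball and Curveball; this condition fixes q.
  the pitcher's payoff from Fastball: q·(-4) + (1−q)·3 = -7q + 3
  the pitcher's payoff from Curveball: q·6 + (1−q)·1 = 5q + 1
  -7q + 3 = 5q + 1  ⇒  -12q = -2  ⇒  q = 1/6.
At equilibrium the pitcher is indifferent across rows, so the pitcher's payoff equals the payoff from Fastball: (1/6)·(-4) + (5/6)·3 = 11/6.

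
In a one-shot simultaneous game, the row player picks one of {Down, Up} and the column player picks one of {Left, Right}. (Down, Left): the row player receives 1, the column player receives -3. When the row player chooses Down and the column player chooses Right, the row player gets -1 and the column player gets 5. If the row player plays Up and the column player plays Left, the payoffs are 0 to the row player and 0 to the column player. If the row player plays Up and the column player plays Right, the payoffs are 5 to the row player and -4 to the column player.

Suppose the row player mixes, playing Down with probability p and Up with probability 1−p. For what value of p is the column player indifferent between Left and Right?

p = 1/3

The column player's indifference between Left and Right determines the row player's mixing probability p:
  the column player's payoff to Left: p·(-3) + (1−p)·0 = -3p
  the column player's payoff to Right: p·5 + (1−p)·(-4) = 9p - 4
  -3p = 9p - 4  ⇒  -12p = -4  ⇒  p = 1/3.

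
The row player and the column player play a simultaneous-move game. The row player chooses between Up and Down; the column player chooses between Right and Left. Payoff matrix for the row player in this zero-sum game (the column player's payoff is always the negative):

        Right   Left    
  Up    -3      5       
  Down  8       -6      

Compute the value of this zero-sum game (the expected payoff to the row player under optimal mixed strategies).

For the row player to be willing to mix, the row player must be indifferent between Up and Down, which pins down the column player's mix.
  the row player's payoff to Up: q·(-3) + (1−q)·5 = -8q + 5
  the row player's payoff to Down: q·8 + (1−q)·(-6) = 14q - 6
  -8q + 5 = 14q - 6  ⇒  -22q = -11  ⇒  q = 1/2.
The value is the row player's expected payoff against this mix (using Up): (1/2)·(-3) + (1/2)·5 = 1.

v = 1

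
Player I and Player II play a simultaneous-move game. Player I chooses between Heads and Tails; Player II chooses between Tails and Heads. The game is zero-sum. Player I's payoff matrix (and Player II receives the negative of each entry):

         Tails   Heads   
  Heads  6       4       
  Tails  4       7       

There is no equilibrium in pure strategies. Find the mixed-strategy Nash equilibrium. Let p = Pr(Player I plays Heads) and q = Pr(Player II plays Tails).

p = 3/5, q = 3/5

In a mixed equilibrium Player II is indifferent between Tails and Heads; this condition fixes p.
  Player II's expected payoff from Tails: p·(-6) + (1−p)·(-4) = -2p - 4
  Player II's expected payoff from Heads: p·(-4) + (1−p)·(-7) = 3p - 7
  -2p - 4 = 3p - 7  ⇒  -5p = -3  ⇒  p = 3/5.
In a mixed equilibrium Player I is indifferent between Heads and Tails; this condition fixes q.
  Player I's payoff to Heads: q·6 + (1−q)·4 = 2q + 4
  Player I's payoff to Tails: q·4 + (1−q)·7 = -3q + 7
  2q + 4 = -3q + 7  ⇒  5q = 3  ⇒  q = 3/5.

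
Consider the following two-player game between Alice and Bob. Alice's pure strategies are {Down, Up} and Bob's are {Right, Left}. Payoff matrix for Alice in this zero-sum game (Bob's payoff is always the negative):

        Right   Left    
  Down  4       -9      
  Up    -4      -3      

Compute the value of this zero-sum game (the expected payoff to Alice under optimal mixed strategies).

Set Alice's expected payoff from Down equal to that from Up:
  Alice's expected payoff from Down: q·4 + (1−q)·(-9) = 13q - 9
  Alice's expected payoff from Up: q·(-4) + (1−q)·(-3) = -q - 3
  13q - 9 = -q - 3  ⇒  14q = 6  ⇒  q = 3/7.
The value is Alice's expected payoff against this mix (using Down): (3/7)·4 + (4/7)·(-9) = -24/7.

v = -24/7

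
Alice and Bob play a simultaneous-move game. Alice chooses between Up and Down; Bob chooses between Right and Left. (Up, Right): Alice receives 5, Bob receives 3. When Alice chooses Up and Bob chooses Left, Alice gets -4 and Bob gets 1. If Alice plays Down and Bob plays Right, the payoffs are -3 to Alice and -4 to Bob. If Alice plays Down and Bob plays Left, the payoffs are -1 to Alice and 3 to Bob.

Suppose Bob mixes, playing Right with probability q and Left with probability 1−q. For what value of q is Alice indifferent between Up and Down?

In a mixed equilibrium Alice is indifferent between Up and Down; this condition fixes q.
  Alice's payoff from Up: q·5 + (1−q)·(-4) = 9q - 4
  Alice's payoff from Down: q·(-3) + (1−q)·(-1) = -2q - 1
  9q - 4 = -2q - 1  ⇒  11q = 3  ⇒  q = 3/11.

q = 3/11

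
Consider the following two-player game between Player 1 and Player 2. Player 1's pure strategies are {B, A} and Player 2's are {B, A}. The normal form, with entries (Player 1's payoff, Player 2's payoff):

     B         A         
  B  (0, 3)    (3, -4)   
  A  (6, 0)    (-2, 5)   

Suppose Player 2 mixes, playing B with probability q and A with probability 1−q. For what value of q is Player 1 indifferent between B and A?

q = 5/11

Player 2's mix must leave Player 1 indifferent between B and A.
  Player 1's payoff to B: q·0 + (1−q)·3 = -3q + 3
  Player 1's payoff to A: q·6 + (1−q)·(-2) = 8q - 2
  -3q + 3 = 8q - 2  ⇒  -11q = -5  ⇒  q = 5/11.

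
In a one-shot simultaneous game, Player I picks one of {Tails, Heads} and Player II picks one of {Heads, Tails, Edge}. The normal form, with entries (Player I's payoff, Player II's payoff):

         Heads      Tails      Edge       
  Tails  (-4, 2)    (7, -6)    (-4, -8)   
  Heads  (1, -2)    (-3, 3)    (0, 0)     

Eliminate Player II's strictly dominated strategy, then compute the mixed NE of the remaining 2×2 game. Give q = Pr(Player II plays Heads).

Player II's strategy Edge is strictly dominated by Tails: -6 > -8 and 3 > 0. Eliminate Edge.
Set Player I's expected payoff from Tails equal to that from Heads:
  Player I's expected payoff from Tails: q·(-4) + (1−q)·7 = -11q + 7
  Player I's expected payoff from Heads: q·1 + (1−q)·(-3) = 4q - 3
  -11q + 7 = 4q - 3  ⇒  -15q = -10  ⇒  q = 2/3.

q = 2/3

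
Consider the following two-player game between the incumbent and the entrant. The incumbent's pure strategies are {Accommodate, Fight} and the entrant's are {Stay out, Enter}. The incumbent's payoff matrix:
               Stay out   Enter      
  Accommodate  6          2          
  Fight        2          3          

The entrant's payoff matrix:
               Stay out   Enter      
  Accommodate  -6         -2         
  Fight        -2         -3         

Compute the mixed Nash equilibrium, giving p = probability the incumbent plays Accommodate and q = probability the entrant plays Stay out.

The entrant's indifference between Stay out and Enter determines the incumbent's mixing probability p:
  the entrant's payoff from Stay out: p·(-6) + (1−p)·(-2) = -4p - 2
  the entrant's payoff from Enter: p·(-2) + (1−p)·(-3) = p - 3
  -4p - 2 = p - 3  ⇒  -5p = -1  ⇒  p = 1/5.
Set the incumbent's expected payoff from Accommodate equal to that from Fight:
  the incumbent's payoff from Accommodate: q·6 + (1−q)·2 = 4q + 2
  the incumbent's payoff from Fight: q·2 + (1−q)·3 = -q + 3
  4q + 2 = -q + 3  ⇒  5q = 1  ⇒  q = 1/5.

p = 1/5, q = 1/5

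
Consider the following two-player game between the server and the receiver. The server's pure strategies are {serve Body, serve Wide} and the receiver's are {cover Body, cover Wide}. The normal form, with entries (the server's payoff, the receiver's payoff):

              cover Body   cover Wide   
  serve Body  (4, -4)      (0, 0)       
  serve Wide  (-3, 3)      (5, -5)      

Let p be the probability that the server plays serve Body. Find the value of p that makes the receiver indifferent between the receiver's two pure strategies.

For the receiver to be willing to mix, the receiver must be indifferent between cover Body and cover Wide, which pins down the server's mix.
  the receiver's expected payoff from cover Body: p·(-4) + (1−p)·3 = -7p + 3
  the receiver's expected payoff from cover Wide: p·0 + (1−p)·(-5) = 5p - 5
  -7p + 3 = 5p - 5  ⇒  -12p = -8  ⇒  p = 2/3.

p = 2/3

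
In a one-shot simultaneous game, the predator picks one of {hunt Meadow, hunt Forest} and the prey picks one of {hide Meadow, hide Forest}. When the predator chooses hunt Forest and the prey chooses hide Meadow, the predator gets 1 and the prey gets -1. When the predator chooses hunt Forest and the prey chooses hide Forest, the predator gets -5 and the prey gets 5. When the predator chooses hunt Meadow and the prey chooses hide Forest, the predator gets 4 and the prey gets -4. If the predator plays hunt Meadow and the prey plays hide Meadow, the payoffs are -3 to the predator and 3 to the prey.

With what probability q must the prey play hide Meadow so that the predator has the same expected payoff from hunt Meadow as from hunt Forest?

In a mixed equilibrium the predator is indifferent between hunt Meadow and hunt Forest; this condition fixes q.
  the predator's expected payoff from hunt Meadow: q·(-3) + (1−q)·4 = -7q + 4
  the predator's expected payoff from hunt Forest: q·1 + (1−q)·(-5) = 6q - 5
  -7q + 4 = 6q - 5  ⇒  -13q = -9  ⇒  q = 9/13.

q = 9/13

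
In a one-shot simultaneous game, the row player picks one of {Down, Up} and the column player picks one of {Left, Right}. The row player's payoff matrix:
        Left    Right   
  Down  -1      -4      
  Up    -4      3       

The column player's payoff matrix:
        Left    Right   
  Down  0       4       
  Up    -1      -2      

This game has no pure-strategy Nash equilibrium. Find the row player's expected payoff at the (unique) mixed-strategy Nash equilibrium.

-19/10

Set the row player's expected payoff from Down equal to that from Up:
  the row player's payoff to Down: q·(-1) + (1−q)·(-4) = 3q - 4
  the row player's payoff to Up: q·(-4) + (1−q)·3 = -7q + 3
  3q - 4 = -7q + 3  ⇒  10q = 7  ⇒  q = 7/10.
At equilibrium the row player is indifferent across rows, so the row player's payoff equals the payoff from Down: (7/10)·(-1) + (3/10)·(-4) = -19/10.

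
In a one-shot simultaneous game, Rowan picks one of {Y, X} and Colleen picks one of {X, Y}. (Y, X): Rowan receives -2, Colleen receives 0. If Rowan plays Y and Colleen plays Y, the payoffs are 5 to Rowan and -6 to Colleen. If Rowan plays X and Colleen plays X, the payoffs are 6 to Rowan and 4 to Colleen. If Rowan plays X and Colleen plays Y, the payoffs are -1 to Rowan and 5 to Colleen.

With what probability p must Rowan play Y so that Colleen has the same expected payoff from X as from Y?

p = 1/7

In a mixed equilibrium Colleen is indifferent between X and Y; this condition fixes p.
  Colleen's payoff from X: p·0 + (1−p)·4 = -4p + 4
  Colleen's payoff from Y: p·(-6) + (1−p)·5 = -11p + 5
  -4p + 4 = -11p + 5  ⇒  7p = 1  ⇒  p = 1/7.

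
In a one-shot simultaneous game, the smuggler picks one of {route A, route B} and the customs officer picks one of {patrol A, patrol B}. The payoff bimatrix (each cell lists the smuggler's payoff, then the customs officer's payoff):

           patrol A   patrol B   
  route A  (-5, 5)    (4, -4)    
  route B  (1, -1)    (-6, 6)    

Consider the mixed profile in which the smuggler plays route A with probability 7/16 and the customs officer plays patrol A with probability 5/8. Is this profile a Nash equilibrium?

Yes

Check the customs officer's indifference given the smuggler's mix p = 7/16:
  payoff from patrol A = 13/8; payoff from patrol B = 13/8 — equal.
Check the smuggler's indifference given the customs officer's mix q = 5/8:
  payoff from route A = -13/8; payoff from route B = -13/8 — equal.
Both players are indifferent, so neither can profitably deviate.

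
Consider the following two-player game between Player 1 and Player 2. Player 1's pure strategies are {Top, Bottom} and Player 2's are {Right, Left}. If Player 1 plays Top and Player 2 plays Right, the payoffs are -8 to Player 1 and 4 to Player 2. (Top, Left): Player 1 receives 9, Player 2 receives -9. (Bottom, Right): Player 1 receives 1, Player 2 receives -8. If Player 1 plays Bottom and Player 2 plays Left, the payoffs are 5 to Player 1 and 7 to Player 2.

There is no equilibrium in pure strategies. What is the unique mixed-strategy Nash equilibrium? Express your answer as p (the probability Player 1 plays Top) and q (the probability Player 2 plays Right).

For Player 2 to be willing to mix, Player 2 must be indifferent between Right and Left, which pins down Player 1's mix.
  Player 2's payoff from Right: p·4 + (1−p)·(-8) = 12p - 8
  Player 2's payoff from Left: p·(-9) + (1−p)·7 = -16p + 7
  12p - 8 = -16p + 7  ⇒  28p = 15  ⇒  p = 15/28.
In a mixed equilibrium Player 1 is indifferent between Top and Bottom; this condition fixes q.
  Player 1's payoff from Top: q·(-8) + (1−q)·9 = -17q + 9
  Player 1's payoff from Bottom: q·1 + (1−q)·5 = -4q + 5
  -17q + 9 = -4q + 5  ⇒  -13q = -4  ⇒  q = 4/13.

p = 15/28, q = 4/13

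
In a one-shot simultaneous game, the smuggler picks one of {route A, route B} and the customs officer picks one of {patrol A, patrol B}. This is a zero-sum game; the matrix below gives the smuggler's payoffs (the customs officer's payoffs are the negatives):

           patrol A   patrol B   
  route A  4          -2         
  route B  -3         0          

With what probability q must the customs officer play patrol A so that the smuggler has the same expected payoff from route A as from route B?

In a mixed equilibrium the smuggler is indifferent between route A and route B; this condition fixes q.
  the smuggler's expected payoff from route A: q·4 + (1−q)·(-2) = 6q - 2
  the smuggler's expected payoff from route B: q·(-3) + (1−q)·0 = -3q
  6q - 2 = -3q  ⇒  9q = 2  ⇒  q = 2/9.

q = 2/9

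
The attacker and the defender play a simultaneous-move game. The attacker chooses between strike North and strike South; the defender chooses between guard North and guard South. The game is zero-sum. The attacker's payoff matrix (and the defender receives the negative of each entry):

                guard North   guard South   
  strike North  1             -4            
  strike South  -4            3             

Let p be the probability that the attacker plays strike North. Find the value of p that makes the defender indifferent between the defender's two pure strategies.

In a mixed equilibrium the defender is indifferent between guard North and guard South; this condition fixes p.
  the defender's payoff from guard North: p·(-1) + (1−p)·4 = -5p + 4
  the defender's payoff from guard South: p·4 + (1−p)·(-3) = 7p - 3
  -5p + 4 = 7p - 3  ⇒  -12p = -7  ⇒  p = 7/12.

p = 7/12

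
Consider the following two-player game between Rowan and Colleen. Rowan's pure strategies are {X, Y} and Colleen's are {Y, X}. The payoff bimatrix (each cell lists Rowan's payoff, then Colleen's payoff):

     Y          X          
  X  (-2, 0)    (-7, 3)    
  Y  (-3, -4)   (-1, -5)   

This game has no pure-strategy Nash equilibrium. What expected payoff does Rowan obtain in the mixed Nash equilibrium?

Rowan's indifference between X and Y determines Colleen's mixing probability q:
  Rowan's payoff to X: q·(-2) + (1−q)·(-7) = 5q - 7
  Rowan's payoff to Y: q·(-3) + (1−q)·(-1) = -2q - 1
  5q - 7 = -2q - 1  ⇒  7q = 6  ⇒  q = 6/7.
At equilibrium Rowan is indifferent across rows, so Rowan's payoff equals the payoff from X: (6/7)·(-2) + (1/7)·(-7) = -19/7.

-19/7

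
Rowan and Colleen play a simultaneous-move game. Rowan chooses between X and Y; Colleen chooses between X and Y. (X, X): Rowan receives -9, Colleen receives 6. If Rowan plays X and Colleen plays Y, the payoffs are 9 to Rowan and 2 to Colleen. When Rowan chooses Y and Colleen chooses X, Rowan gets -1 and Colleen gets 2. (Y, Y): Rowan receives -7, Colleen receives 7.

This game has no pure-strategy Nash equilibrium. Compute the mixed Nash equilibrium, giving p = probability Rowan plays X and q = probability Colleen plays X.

p = 5/9, q = 2/3

For Colleen to be willing to mix, Colleen must be indifferent between X and Y, which pins down Rowan's mix.
  Colleen's payoff from X: p·6 + (1−p)·2 = 4p + 2
  Colleen's payoff from Y: p·2 + (1−p)·7 = -5p + 7
  4p + 2 = -5p + 7  ⇒  9p = 5  ⇒  p = 5/9.
In a mixed equilibrium Rowan is indifferent between X and Y; this condition fixes q.
  Rowan's payoff from X: q·(-9) + (1−q)·9 = -18q + 9
  Rowan's payoff from Y: q·(-1) + (1−q)·(-7) = 6q - 7
  -18q + 9 = 6q - 7  ⇒  -24q = -16  ⇒  q = 2/3.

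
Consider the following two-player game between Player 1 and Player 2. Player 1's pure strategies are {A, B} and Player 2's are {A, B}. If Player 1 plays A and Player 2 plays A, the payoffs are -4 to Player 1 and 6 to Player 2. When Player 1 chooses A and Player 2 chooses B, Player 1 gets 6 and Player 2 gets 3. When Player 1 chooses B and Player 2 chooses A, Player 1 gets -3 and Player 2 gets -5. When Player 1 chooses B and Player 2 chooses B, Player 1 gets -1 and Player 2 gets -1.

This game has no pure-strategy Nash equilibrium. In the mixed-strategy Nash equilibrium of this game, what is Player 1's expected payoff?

-11/4

Set Player 1's expected payoff from A equal to that from B:
  Player 1's expected payoff from A: q·(-4) + (1−q)·6 = -10q + 6
  Player 1's expected payoff from B: q·(-3) + (1−q)·(-1) = -2q - 1
  -10q + 6 = -2q - 1  ⇒  -8q = -7  ⇒  q = 7/8.
At equilibrium Player 1 is indifferent across rows, so Player 1's payoff equals the payoff from A: (7/8)·(-4) + (1/8)·6 = -11/4.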